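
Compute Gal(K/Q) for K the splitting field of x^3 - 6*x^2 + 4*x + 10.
Gal(K/Q) = S_3 (symmetric group of order 6)

Compute the discriminant of x^3 + (-6)*x^2 + (4)*x + (10): Δ = 1940. Since Δ is not a rational square, the Galois group is not contained in A_3; it must be the full S_3 (irreducibility of the cubic rules out anything smaller).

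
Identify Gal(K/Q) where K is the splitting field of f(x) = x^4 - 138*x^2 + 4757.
Gal(K/Q) = V_4 (Klein four-group, Z/2Z × Z/2Z)

f factors as (x^2 - 67)(x^2 - 71), so the splitting field is K = Q(sqrt(67), sqrt(71)). The elements 67, 71, 4757 are all non-squares in Q, so sqrt(67) and sqrt(71) generate independent quadratic extensions. Thus [K:Q] = 4 and Gal(K/Q) is generated by the two order-2 automorphisms sqrt(67) ↦ -sqrt(67) and sqrt(71) ↦ -sqrt(71), giving V_4.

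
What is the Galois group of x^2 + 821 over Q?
Gal(K/Q) = Z/2Z (cyclic of order 2)

x^2 + 821 is irreducible over Q since -821 is not a rational square. The splitting field Q(sqrt(-821)) has degree 2 over Q, and its unique nontrivial automorphism is sqrt(-821) ↦ -sqrt(-821). Hence Gal(Q(sqrt(-821))/Q) = Z/2Z.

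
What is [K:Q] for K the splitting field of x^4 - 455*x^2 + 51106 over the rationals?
[K:Q] = 4

f factors as (x^2 - 202)(x^2 - 253); the splitting field is K = Q(sqrt(202), sqrt(253)). Since 202, 253, and 51106 are all non-squares in Q, the three subfields Q(sqrt(202)), Q(sqrt(253)), Q(sqrt(51106)) are distinct degree-2 extensions, so [K:Q] = 4 (Klein four Galois group).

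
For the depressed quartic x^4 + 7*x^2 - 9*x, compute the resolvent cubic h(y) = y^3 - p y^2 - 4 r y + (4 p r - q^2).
h(y) = y^3 - 7*y^2 - 81

Identify coefficients: p = 7, q = -9, r = 0.
Plug into h(y) = y^3 - p y^2 - 4 r y + (4 p r - q^2):
  h(y) = y^3 - (7) y^2 - 4*(0) y + (4*(7)*(0) - (-9)^2)
       = y^3 + (-7) y^2 + (0) y + (-81).
Simplifying: h(y) = y^3 - 7*y^2 - 81.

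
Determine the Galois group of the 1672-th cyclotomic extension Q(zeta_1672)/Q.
|Gal(Q(zeta_1672)/Q)| = phi(1672) = 720; group ≅ (Z/1672Z)^* ≅ Z/2Z × Z/2Z × Z/10Z × Z/18Z

The n-th cyclotomic polynomial Φ_1672(x) is the minimal polynomial of zeta_1672 over Q and has degree phi(1672) = 720. So Q(zeta_1672) is a degree-720 Galois extension with Galois group (Z/1672Z)^*. By CRT, (Z/1672Z)^* ≅ (Z/8Z)^* × (Z/11Z)^* × (Z/19Z)^*. Each prime-power unit group is (Z/8Z)^* ≅ Z/2Z × Z/2Z; (Z/11Z)^* ≅ Z/10Z; (Z/19Z)^* ≅ Z/18Z. Hence Gal(Q(zeta_1672)/Q) ≅ Z/2Z × Z/2Z × Z/10Z × Z/18Z.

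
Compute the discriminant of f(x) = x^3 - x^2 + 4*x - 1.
Δ = -199

For x^3 + a x^2 + b x + c the discriminant is Δ = 18 a b c - 4 a^3 c + a^2 b^2 - 4 b^3 - 27 c^2.
Plug a = -1, b = 4, c = -1:
  18*(-1)*(4)*(-1) - 4*(-1)^3*(-1) + (-1)^2*(4)^2 - 4*(4)^3 - 27*(-1)^2
  = 72 + (-4) + 16 + (-256) + (-27)
  = -199.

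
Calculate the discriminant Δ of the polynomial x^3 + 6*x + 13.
Δ = -5427

For a depressed cubic x^3 + p x + q the discriminant is Δ = -4 p^3 - 27 q^2 = -4*(6)^3 - 27*(13)^2 = -864 - 4563 = -5427.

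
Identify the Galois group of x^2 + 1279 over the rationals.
Gal(K/Q) = Z/2Z (cyclic of order 2)

x^2 + 1279 is irreducible over Q since -1279 is not a rational square. The splitting field Q(sqrt(-1279)) has degree 2 over Q, and its unique nontrivial automorphism is sqrt(-1279) ↦ -sqrt(-1279). Hence Gal(Q(sqrt(-1279))/Q) = Z/2Z.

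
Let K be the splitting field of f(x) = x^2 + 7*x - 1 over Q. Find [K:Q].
[K:Q] = 2

The discriminant of x^2 + (7)*x + (-1) is b^2 - 4c = 49 - (-4) = 53. Since 53 is not a perfect square in Q, the polynomial is irreducible over Q. Its two roots generate a degree-2 extension, so [K:Q] = 2.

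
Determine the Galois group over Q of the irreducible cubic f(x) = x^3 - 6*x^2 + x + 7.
Gal(K/Q) = S_3 (symmetric group of order 6)

Compute the discriminant of x^3 + (-6)*x^2 + (1)*x + (7): Δ = 4001. Since Δ is not a rational square, the Galois group is not contained in A_3; it must be the full S_3 (irreducibility of the cubic rules out anything smaller).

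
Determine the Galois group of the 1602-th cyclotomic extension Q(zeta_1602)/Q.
|Gal(Q(zeta_1602)/Q)| = phi(1602) = 528; group ≅ (Z/1602Z)^* ≅ Z/6Z × Z/88Z

The n-th cyclotomic polynomial Φ_1602(x) is the minimal polynomial of zeta_1602 over Q and has degree phi(1602) = 528. So Q(zeta_1602) is a degree-528 Galois extension with Galois group (Z/1602Z)^*. By CRT, (Z/1602Z)^* ≅ (Z/2Z)^* × (Z/9Z)^* × (Z/89Z)^*. Each prime-power unit group is (Z/2Z)^* ≅ trivial group (order 1); (Z/9Z)^* ≅ Z/6Z; (Z/89Z)^* ≅ Z/88Z. Hence Gal(Q(zeta_1602)/Q) ≅ Z/6Z × Z/88Z.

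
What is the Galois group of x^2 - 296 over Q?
Gal(K/Q) = Z/2Z (cyclic of order 2)

x^2 - 296 is irreducible over Q since 296 is not a rational square. The splitting field Q(sqrt(296)) has degree 2 over Q, and its unique nontrivial automorphism is sqrt(296) ↦ -sqrt(296). Hence Gal(Q(sqrt(296))/Q) = Z/2Z.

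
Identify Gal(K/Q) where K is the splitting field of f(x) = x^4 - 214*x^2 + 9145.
Gal(K/Q) = V_4 (Klein four-group, Z/2Z × Z/2Z)

f factors as (x^2 - 155)(x^2 - 59), so the splitting field is K = Q(sqrt(155), sqrt(59)). The elements 155, 59, 9145 are all non-squares in Q, so sqrt(155) and sqrt(59) generate independent quadratic extensions. Thus [K:Q] = 4 and Gal(K/Q) is generated by the two order-2 automorphisms sqrt(155) ↦ -sqrt(155) and sqrt(59) ↦ -sqrt(59), giving V_4.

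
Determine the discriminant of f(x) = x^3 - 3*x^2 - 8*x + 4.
Δ = 4352

For x^3 + a x^2 + b x + c the discriminant is Δ = 18 a b c - 4 a^3 c + a^2 b^2 - 4 b^3 - 27 c^2.
Plug a = -3, b = -8, c = 4:
  18*(-3)*(-8)*(4) - 4*(-3)^3*(4) + (-3)^2*(-8)^2 - 4*(-8)^3 - 27*(4)^2
  = 1728 + (432) + 576 + (2048) + (-432)
  = 4352.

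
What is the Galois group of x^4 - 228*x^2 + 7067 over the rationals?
Gal(K/Q) = V_4 (Klein four-group, Z/2Z × Z/2Z)

f factors as (x^2 - 37)(x^2 - 191), so the splitting field is K = Q(sqrt(37), sqrt(191)). The elements 37, 191, 7067 are all non-squares in Q, so sqrt(37) and sqrt(191) generate independent quadratic extensions. Thus [K:Q] = 4 and Gal(K/Q) is generated by the two order-2 automorphisms sqrt(37) ↦ -sqrt(37) and sqrt(191) ↦ -sqrt(191), giving V_4.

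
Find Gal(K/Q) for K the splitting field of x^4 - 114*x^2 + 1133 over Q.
Gal(K/Q) = V_4 (Klein four-group, Z/2Z × Z/2Z)

f factors as (x^2 - 103)(x^2 - 11), so the splitting field is K = Q(sqrt(103), sqrt(11)). The elements 103, 11, 1133 are all non-squares in Q, so sqrt(103) and sqrt(11) generate independent quadratic extensions. Thus [K:Q] = 4 and Gal(K/Q) is generated by the two order-2 automorphisms sqrt(103) ↦ -sqrt(103) and sqrt(11) ↦ -sqrt(11), giving V_4.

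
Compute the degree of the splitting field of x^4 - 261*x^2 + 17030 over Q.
[K:Q] = 4

f factors as (x^2 - 130)(x^2 - 131); the splitting field is K = Q(sqrt(130), sqrt(131)). Since 130, 131, and 17030 are all non-squares in Q, the three subfields Q(sqrt(130)), Q(sqrt(131)), Q(sqrt(17030)) are distinct degree-2 extensions, so [K:Q] = 4 (Klein four Galois group).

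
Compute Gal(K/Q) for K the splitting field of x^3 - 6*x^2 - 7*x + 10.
Gal(K/Q) = S_3 (symmetric group of order 6)

Compute the discriminant of x^3 + (-6)*x^2 + (-7)*x + (10): Δ = 16636. Since Δ is not a rational square, the Galois group is not contained in A_3; it must be the full S_3 (irreducibility of the cubic rules out anything smaller).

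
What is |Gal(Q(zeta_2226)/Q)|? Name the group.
|Gal(Q(zeta_2226)/Q)| = phi(2226) = 624; group ≅ (Z/2226Z)^* ≅ Z/2Z × Z/6Z × Z/52Z

The n-th cyclotomic polynomial Φ_2226(x) is the minimal polynomial of zeta_2226 over Q and has degree phi(2226) = 624. So Q(zeta_2226) is a degree-624 Galois extension with Galois group (Z/2226Z)^*. By CRT, (Z/2226Z)^* ≅ (Z/2Z)^* × (Z/3Z)^* × (Z/7Z)^* × (Z/53Z)^*. Each prime-power unit group is (Z/2Z)^* ≅ trivial group (order 1); (Z/3Z)^* ≅ Z/2Z; (Z/7Z)^* ≅ Z/6Z; (Z/53Z)^* ≅ Z/52Z. Hence Gal(Q(zeta_2226)/Q) ≅ Z/2Z × Z/6Z × Z/52Z.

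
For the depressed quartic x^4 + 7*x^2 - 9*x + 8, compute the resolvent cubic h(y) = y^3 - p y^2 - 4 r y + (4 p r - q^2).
h(y) = y^3 - 7*y^2 - 32*y + 143

Identify coefficients: p = 7, q = -9, r = 8.
Plug into h(y) = y^3 - p y^2 - 4 r y + (4 p r - q^2):
  h(y) = y^3 - (7) y^2 - 4*(8) y + (4*(7)*(8) - (-9)^2)
       = y^3 + (-7) y^2 + (-32) y + (143).
Simplifying: h(y) = y^3 - 7*y^2 - 32*y + 143.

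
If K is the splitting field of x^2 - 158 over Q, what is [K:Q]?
[K:Q] = 2

The polynomial x^2 - 158 is irreducible over Q since 158 is not a perfect square. Its splitting field is Q(sqrt(158)), which has degree 2 over Q.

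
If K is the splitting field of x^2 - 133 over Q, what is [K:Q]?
[K:Q] = 2

The polynomial x^2 - 133 is irreducible over Q since 133 is not a perfect square. Its splitting field is Q(sqrt(133)), which has degree 2 over Q.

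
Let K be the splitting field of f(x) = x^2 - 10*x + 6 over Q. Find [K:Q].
[K:Q] = 2

The discriminant of x^2 + (-10)*x + (6) is b^2 - 4c = 100 - (24) = 76. Since 76 is not a perfect square in Q, the polynomial is irreducible over Q. Its two roots generate a degree-2 extension, so [K:Q] = 2.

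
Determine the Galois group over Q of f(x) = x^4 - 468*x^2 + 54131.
Gal(K/Q) = V_4 (Klein four-group, Z/2Z × Z/2Z)

f factors as (x^2 - 209)(x^2 - 259), so the splitting field is K = Q(sqrt(209), sqrt(259)). The elements 209, 259, 54131 are all non-squares in Q, so sqrt(209) and sqrt(259) generate independent quadratic extensions. Thus [K:Q] = 4 and Gal(K/Q) is generated by the two order-2 automorphisms sqrt(209) ↦ -sqrt(209) and sqrt(259) ↦ -sqrt(259), giving V_4.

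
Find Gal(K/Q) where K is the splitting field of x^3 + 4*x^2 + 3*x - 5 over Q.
Gal(K/Q) = S_3 (symmetric group of order 6)

Compute the discriminant of x^3 + (4)*x^2 + (3)*x + (-5): Δ = -439. Since Δ is not a rational square, the Galois group is not contained in A_3; it must be the full S_3 (irreducibility of the cubic rules out anything smaller).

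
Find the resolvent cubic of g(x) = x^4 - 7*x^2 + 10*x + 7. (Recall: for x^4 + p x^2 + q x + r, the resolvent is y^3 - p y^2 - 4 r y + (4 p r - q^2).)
h(y) = y^3 + 7*y^2 - 28*y - 296

Identify coefficients: p = -7, q = 10, r = 7.
Plug into h(y) = y^3 - p y^2 - 4 r y + (4 p r - q^2):
  h(y) = y^3 - (-7) y^2 - 4*(7) y + (4*(-7)*(7) - (10)^2)
       = y^3 + (7) y^2 + (-28) y + (-296).
Simplifying: h(y) = y^3 + 7*y^2 - 28*y - 296.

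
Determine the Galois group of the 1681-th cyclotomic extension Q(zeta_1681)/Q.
|Gal(Q(zeta_1681)/Q)| = phi(1681) = 1640; group ≅ (Z/1681Z)^* ≅ Z/1640Z

The n-th cyclotomic polynomial Φ_1681(x) is the minimal polynomial of zeta_1681 over Q and has degree phi(1681) = 1640. So Q(zeta_1681) is a degree-1640 Galois extension with Galois group (Z/1681Z)^*. (Z/1681Z)^* is cyclic since 1681 is an odd prime power (or 4). Hence Gal(Q(zeta_1681)/Q) ≅ Z/1640Z.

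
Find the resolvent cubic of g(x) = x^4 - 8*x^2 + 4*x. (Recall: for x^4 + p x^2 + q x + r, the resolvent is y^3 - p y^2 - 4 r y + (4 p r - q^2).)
h(y) = y^3 + 8*y^2 - 16

Identify coefficients: p = -8, q = 4, r = 0.
Plug into h(y) = y^3 - p y^2 - 4 r y + (4 p r - q^2):
  h(y) = y^3 - (-8) y^2 - 4*(0) y + (4*(-8)*(0) - (4)^2)
       = y^3 + (8) y^2 + (0) y + (-16).
Simplifying: h(y) = y^3 + 8*y^2 - 16.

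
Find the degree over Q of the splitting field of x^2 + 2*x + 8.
[K:Q] = 2

The discriminant of x^2 + (2)*x + (8) is b^2 - 4c = 4 - (32) = -28. Since -28 is not a perfect square in Q, the polynomial is irreducible over Q. Its two roots generate a degree-2 extension, so [K:Q] = 2.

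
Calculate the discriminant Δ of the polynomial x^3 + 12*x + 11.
Δ = -10179

For a depressed cubic x^3 + p x + q the discriminant is Δ = -4 p^3 - 27 q^2 = -4*(12)^3 - 27*(11)^2 = -6912 - 3267 = -10179.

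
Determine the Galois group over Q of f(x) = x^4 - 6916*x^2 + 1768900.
Gal(K/Q) = Z/2Z (cyclic of order 2)

f factors as (x^2 - 266)(x^2 - 6650), so the splitting field is K = Q(sqrt(266), sqrt(6650)). The squarefree part of 266 is 266 and the squarefree part of 6650 is also 266, so sqrt(266) and sqrt(6650) are both rational multiples of sqrt(266). Hence Q(sqrt(266)) = Q(sqrt(6650)) = Q(sqrt(266)), and the splitting field collapses to a single degree-2 extension with Galois group Z/2Z.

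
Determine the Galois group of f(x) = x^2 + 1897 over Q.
Gal(K/Q) = Z/2Z (cyclic of order 2)

x^2 + 1897 is irreducible over Q since -1897 is not a rational square. The splitting field Q(sqrt(-1897)) has degree 2 over Q, and its unique nontrivial automorphism is sqrt(-1897) ↦ -sqrt(-1897). Hence Gal(Q(sqrt(-1897))/Q) = Z/2Z.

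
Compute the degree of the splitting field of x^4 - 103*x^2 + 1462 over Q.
[K:Q] = 4

f factors as (x^2 - 86)(x^2 - 17); the splitting field is K = Q(sqrt(86), sqrt(17)). Since 86, 17, and 1462 are all non-squares in Q, the three subfields Q(sqrt(86)), Q(sqrt(17)), Q(sqrt(1462)) are distinct degree-2 extensions, so [K:Q] = 4 (Klein four Galois group).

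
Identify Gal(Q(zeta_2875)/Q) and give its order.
|Gal(Q(zeta_2875)/Q)| = phi(2875) = 2200; group ≅ (Z/2875Z)^* ≅ Z/22Z × Z/100Z

The n-th cyclotomic polynomial Φ_2875(x) is the minimal polynomial of zeta_2875 over Q and has degree phi(2875) = 2200. So Q(zeta_2875) is a degree-2200 Galois extension with Galois group (Z/2875Z)^*. By CRT, (Z/2875Z)^* ≅ (Z/125Z)^* × (Z/23Z)^*. Each prime-power unit group is (Z/125Z)^* ≅ Z/100Z; (Z/23Z)^* ≅ Z/22Z. Hence Gal(Q(zeta_2875)/Q) ≅ Z/22Z × Z/100Z.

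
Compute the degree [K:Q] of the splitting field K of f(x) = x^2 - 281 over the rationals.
[K:Q] = 2

The polynomial x^2 - 281 is irreducible over Q since 281 is not a perfect square. Its splitting field is Q(sqrt(281)), which has degree 2 over Q.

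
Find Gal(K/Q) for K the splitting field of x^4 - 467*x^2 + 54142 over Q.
Gal(K/Q) = V_4 (Klein four-group, Z/2Z × Z/2Z)

f factors as (x^2 - 214)(x^2 - 253), so the splitting field is K = Q(sqrt(214), sqrt(253)). The elements 214, 253, 54142 are all non-squares in Q, so sqrt(214) and sqrt(253) generate independent quadratic extensions. Thus [K:Q] = 4 and Gal(K/Q) is generated by the two order-2 automorphisms sqrt(214) ↦ -sqrt(214) and sqrt(253) ↦ -sqrt(253), giving V_4.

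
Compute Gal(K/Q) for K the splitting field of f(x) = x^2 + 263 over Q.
Gal(K/Q) = Z/2Z (cyclic of order 2)

x^2 + 263 is irreducible over Q since -263 is not a rational square. The splitting field Q(sqrt(-263)) has degree 2 over Q, and its unique nontrivial automorphism is sqrt(-263) ↦ -sqrt(-263). Hence Gal(Q(sqrt(-263))/Q) = Z/2Z.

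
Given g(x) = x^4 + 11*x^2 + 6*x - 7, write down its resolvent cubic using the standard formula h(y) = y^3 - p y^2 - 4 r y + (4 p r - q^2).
h(y) = y^3 - 11*y^2 + 28*y - 344

Identify coefficients: p = 11, q = 6, r = -7.
Plug into h(y) = y^3 - p y^2 - 4 r y + (4 p r - q^2):
  h(y) = y^3 - (11) y^2 - 4*(-7) y + (4*(11)*(-7) - (6)^2)
       = y^3 + (-11) y^2 + (28) y + (-344).
Simplifying: h(y) = y^3 - 11*y^2 + 28*y - 344.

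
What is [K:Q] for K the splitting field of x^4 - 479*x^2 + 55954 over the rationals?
[K:Q] = 4

f factors as (x^2 - 202)(x^2 - 277); the splitting field is K = Q(sqrt(202), sqrt(277)). Since 202, 277, and 55954 are all non-squares in Q, the three subfields Q(sqrt(202)), Q(sqrt(277)), Q(sqrt(55954)) are distinct degree-2 extensions, so [K:Q] = 4 (Klein four Galois group).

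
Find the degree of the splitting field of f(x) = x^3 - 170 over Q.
[K:Q] = 6

x^3 - 170 has one real root r = 170^(1/3) and two complex roots r*zeta_3, r*zeta_3^2 where zeta_3 = e^(2*pi*i/3). The splitting field is Q(r, zeta_3). [Q(r):Q] = 3 and [Q(zeta_3):Q] = 2 with gcd = 1, so [Q(r, zeta_3):Q] = 3 * 2 = 6.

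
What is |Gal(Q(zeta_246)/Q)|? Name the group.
|Gal(Q(zeta_246)/Q)| = phi(246) = 80; group ≅ (Z/246Z)^* ≅ Z/2Z × Z/40Z

The n-th cyclotomic polynomial Φ_246(x) is the minimal polynomial of zeta_246 over Q and has degree phi(246) = 80. So Q(zeta_246) is a degree-80 Galois extension with Galois group (Z/246Z)^*. By CRT, (Z/246Z)^* ≅ (Z/2Z)^* × (Z/3Z)^* × (Z/41Z)^*. Each prime-power unit group is (Z/2Z)^* ≅ trivial group (order 1); (Z/3Z)^* ≅ Z/2Z; (Z/41Z)^* ≅ Z/40Z. Hence Gal(Q(zeta_246)/Q) ≅ Z/2Z × Z/40Z.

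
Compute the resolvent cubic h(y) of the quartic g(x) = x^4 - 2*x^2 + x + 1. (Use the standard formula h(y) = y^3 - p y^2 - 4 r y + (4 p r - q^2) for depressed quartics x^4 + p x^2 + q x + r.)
h(y) = y^3 + 2*y^2 - 4*y - 9

Identify coefficients: p = -2, q = 1, r = 1.
Plug into h(y) = y^3 - p y^2 - 4 r y + (4 p r - q^2):
  h(y) = y^3 - (-2) y^2 - 4*(1) y + (4*(-2)*(1) - (1)^2)
       = y^3 + (2) y^2 + (-4) y + (-9).
Simplifying: h(y) = y^3 + 2*y^2 - 4*y - 9.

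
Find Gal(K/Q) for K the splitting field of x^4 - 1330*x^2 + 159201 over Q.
Gal(K/Q) = Z/2Z (cyclic of order 2)

f factors as (x^2 - 1197)(x^2 - 133), so the splitting field is K = Q(sqrt(1197), sqrt(133)). The squarefree part of 1197 is 133 and the squarefree part of 133 is also 133, so sqrt(1197) and sqrt(133) are both rational multiples of sqrt(133). Hence Q(sqrt(1197)) = Q(sqrt(133)) = Q(sqrt(133)), and the splitting field collapses to a single degree-2 extension with Galois group Z/2Z.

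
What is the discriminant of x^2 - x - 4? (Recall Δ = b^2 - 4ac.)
Δ = 17

For a quadratic a x^2 + b x + c the discriminant is Δ = b^2 - 4ac = (-1)^2 - 4*(1)*(-4) = 1 - (-16) = 17.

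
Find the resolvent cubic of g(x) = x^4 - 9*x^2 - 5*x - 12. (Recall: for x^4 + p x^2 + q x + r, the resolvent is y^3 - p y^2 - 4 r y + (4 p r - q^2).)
h(y) = y^3 + 9*y^2 + 48*y + 407

Identify coefficients: p = -9, q = -5, r = -12.
Plug into h(y) = y^3 - p y^2 - 4 r y + (4 p r - q^2):
  h(y) = y^3 - (-9) y^2 - 4*(-12) y + (4*(-9)*(-12) - (-5)^2)
       = y^3 + (9) y^2 + (48) y + (407).
Simplifying: h(y) = y^3 + 9*y^2 + 48*y + 407.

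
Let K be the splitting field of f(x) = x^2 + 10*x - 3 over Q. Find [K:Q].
[K:Q] = 2

The discriminant of x^2 + (10)*x + (-3) is b^2 - 4c = 100 - (-12) = 112. Since 112 is not a perfect square in Q, the polynomial is irreducible over Q. Its two roots generate a degree-2 extension, so [K:Q] = 2.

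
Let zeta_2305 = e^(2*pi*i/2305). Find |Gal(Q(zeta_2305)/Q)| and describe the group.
|Gal(Q(zeta_2305)/Q)| = phi(2305) = 1840; group ≅ (Z/2305Z)^* ≅ Z/4Z × Z/460Z

The n-th cyclotomic polynomial Φ_2305(x) is the minimal polynomial of zeta_2305 over Q and has degree phi(2305) = 1840. So Q(zeta_2305) is a degree-1840 Galois extension with Galois group (Z/2305Z)^*. By CRT, (Z/2305Z)^* ≅ (Z/5Z)^* × (Z/461Z)^*. Each prime-power unit group is (Z/5Z)^* ≅ Z/4Z; (Z/461Z)^* ≅ Z/460Z. Hence Gal(Q(zeta_2305)/Q) ≅ Z/4Z × Z/460Z.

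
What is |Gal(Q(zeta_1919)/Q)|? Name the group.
|Gal(Q(zeta_1919)/Q)| = phi(1919) = 1800; group ≅ (Z/1919Z)^* ≅ Z/18Z × Z/100Z

The n-th cyclotomic polynomial Φ_1919(x) is the minimal polynomial of zeta_1919 over Q and has degree phi(1919) = 1800. So Q(zeta_1919) is a degree-1800 Galois extension with Galois group (Z/1919Z)^*. By CRT, (Z/1919Z)^* ≅ (Z/19Z)^* × (Z/101Z)^*. Each prime-power unit group is (Z/19Z)^* ≅ Z/18Z; (Z/101Z)^* ≅ Z/100Z. Hence Gal(Q(zeta_1919)/Q) ≅ Z/18Z × Z/100Z.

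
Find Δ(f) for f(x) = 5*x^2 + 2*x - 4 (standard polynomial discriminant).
Δ = 84

For a quadratic a x^2 + b x + c the discriminant is Δ = b^2 - 4ac = (2)^2 - 4*(5)*(-4) = 4 - (-80) = 84.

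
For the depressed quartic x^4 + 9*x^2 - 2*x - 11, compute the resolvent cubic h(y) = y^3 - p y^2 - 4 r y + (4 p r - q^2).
h(y) = y^3 - 9*y^2 + 44*y - 400

Identify coefficients: p = 9, q = -2, r = -11.
Plug into h(y) = y^3 - p y^2 - 4 r y + (4 p r - q^2):
  h(y) = y^3 - (9) y^2 - 4*(-11) y + (4*(9)*(-11) - (-2)^2)
       = y^3 + (-9) y^2 + (44) y + (-400).
Simplifying: h(y) = y^3 - 9*y^2 + 44*y - 400.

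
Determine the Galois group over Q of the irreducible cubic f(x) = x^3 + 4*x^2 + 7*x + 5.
Gal(K/Q) = S_3 (symmetric group of order 6)

Compute the discriminant of x^3 + (4)*x^2 + (7)*x + (5): Δ = -23. Since Δ is not a rational square, the Galois group is not contained in A_3; it must be the full S_3 (irreducibility of the cubic rules out anything smaller).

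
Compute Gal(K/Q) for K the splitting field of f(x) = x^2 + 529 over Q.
Gal(K/Q) = Z/2Z (cyclic of order 2)

x^2 + 529 is irreducible over Q since -529 is not a rational square. The splitting field Q(sqrt(-529)) has degree 2 over Q, and its unique nontrivial automorphism is sqrt(-529) ↦ -sqrt(-529). Hence Gal(Q(sqrt(-529))/Q) = Z/2Z.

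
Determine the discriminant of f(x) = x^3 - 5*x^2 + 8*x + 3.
Δ = -1351

For x^3 + a x^2 + b x + c the discriminant is Δ = 18 a b c - 4 a^3 c + a^2 b^2 - 4 b^3 - 27 c^2.
Plug a = -5, b = 8, c = 3:
  18*(-5)*(8)*(3) - 4*(-5)^3*(3) + (-5)^2*(8)^2 - 4*(8)^3 - 27*(3)^2
  = -2160 + (1500) + 1600 + (-2048) + (-243)
  = -1351.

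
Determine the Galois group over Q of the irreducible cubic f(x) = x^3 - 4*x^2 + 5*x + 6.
Gal(K/Q) = S_3 (symmetric group of order 6)

Compute the discriminant of x^3 + (-4)*x^2 + (5)*x + (6): Δ = -1696. Since Δ is not a rational square, the Galois group is not contained in A_3; it must be the full S_3 (irreducibility of the cubic rules out anything smaller).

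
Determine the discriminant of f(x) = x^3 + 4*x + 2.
Δ = -364

For a depressed cubic x^3 + p x + q the discriminant is Δ = -4 p^3 - 27 q^2 = -4*(4)^3 - 27*(2)^2 = -256 - 108 = -364.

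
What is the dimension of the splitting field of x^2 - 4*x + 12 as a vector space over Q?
[K:Q] = 2

The discriminant of x^2 + (-4)*x + (12) is b^2 - 4c = 16 - (48) = -32. Since -32 is not a perfect square in Q, the polynomial is irreducible over Q. Its two roots generate a degree-2 extension, so [K:Q] = 2.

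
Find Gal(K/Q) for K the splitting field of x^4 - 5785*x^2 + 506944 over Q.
Gal(K/Q) = Z/2Z (cyclic of order 2)

f factors as (x^2 - 5696)(x^2 - 89), so the splitting field is K = Q(sqrt(5696), sqrt(89)). The squarefree part of 5696 is 89 and the squarefree part of 89 is also 89, so sqrt(5696) and sqrt(89) are both rational multiples of sqrt(89). Hence Q(sqrt(5696)) = Q(sqrt(89)) = Q(sqrt(89)), and the splitting field collapses to a single degree-2 extension with Galois group Z/2Z.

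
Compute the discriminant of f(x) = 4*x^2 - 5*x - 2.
Δ = 57

For a quadratic a x^2 + b x + c the discriminant is Δ = b^2 - 4ac = (-5)^2 - 4*(4)*(-2) = 25 - (-32) = 57.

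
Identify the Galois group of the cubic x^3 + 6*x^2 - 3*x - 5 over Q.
Gal(K/Q) = S_3 (symmetric group of order 6)

Compute the discriminant of x^3 + (6)*x^2 + (-3)*x + (-5): Δ = 5697. Since Δ is not a rational square, the Galois group is not contained in A_3; it must be the full S_3 (irreducibility of the cubic rules out anything smaller).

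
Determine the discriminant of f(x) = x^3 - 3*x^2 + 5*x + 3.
Δ = -1004

For x^3 + a x^2 + b x + c the discriminant is Δ = 18 a b c - 4 a^3 c + a^2 b^2 - 4 b^3 - 27 c^2.
Plug a = -3, b = 5, c = 3:
  18*(-3)*(5)*(3) - 4*(-3)^3*(3) + (-3)^2*(5)^2 - 4*(5)^3 - 27*(3)^2
  = -810 + (324) + 225 + (-500) + (-243)
  = -1004.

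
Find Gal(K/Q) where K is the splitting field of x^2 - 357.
Gal(K/Q) = Z/2Z (cyclic of order 2)

x^2 - 357 is irreducible over Q since 357 is not a rational square. The splitting field Q(sqrt(357)) has degree 2 over Q, and its unique nontrivial automorphism is sqrt(357) ↦ -sqrt(357). Hence Gal(Q(sqrt(357))/Q) = Z/2Z.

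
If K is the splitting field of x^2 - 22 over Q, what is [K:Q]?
[K:Q] = 2

The polynomial x^2 - 22 is irreducible over Q since 22 is not a perfect square. Its splitting field is Q(sqrt(22)), which has degree 2 over Q.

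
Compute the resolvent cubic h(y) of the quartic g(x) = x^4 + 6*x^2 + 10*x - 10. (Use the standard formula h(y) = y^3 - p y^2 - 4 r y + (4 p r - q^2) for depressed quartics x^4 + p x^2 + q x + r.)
h(y) = y^3 - 6*y^2 + 40*y - 340

Identify coefficients: p = 6, q = 10, r = -10.
Plug into h(y) = y^3 - p y^2 - 4 r y + (4 p r - q^2):
  h(y) = y^3 - (6) y^2 - 4*(-10) y + (4*(6)*(-10) - (10)^2)
       = y^3 + (-6) y^2 + (40) y + (-340).
Simplifying: h(y) = y^3 - 6*y^2 + 40*y - 340.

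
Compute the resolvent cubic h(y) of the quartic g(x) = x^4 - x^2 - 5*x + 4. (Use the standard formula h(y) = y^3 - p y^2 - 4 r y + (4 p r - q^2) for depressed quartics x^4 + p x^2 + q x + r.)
h(y) = y^3 + y^2 - 16*y - 41

Identify coefficients: p = -1, q = -5, r = 4.
Plug into h(y) = y^3 - p y^2 - 4 r y + (4 p r - q^2):
  h(y) = y^3 - (-1) y^2 - 4*(4) y + (4*(-1)*(4) - (-5)^2)
       = y^3 + (1) y^2 + (-16) y + (-41).
Simplifying: h(y) = y^3 + y^2 - 16*y - 41.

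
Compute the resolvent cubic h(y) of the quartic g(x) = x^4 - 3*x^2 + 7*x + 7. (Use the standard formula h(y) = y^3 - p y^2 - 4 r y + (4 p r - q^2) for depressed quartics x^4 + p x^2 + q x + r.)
h(y) = y^3 + 3*y^2 - 28*y - 133

Identify coefficients: p = -3, q = 7, r = 7.
Plug into h(y) = y^3 - p y^2 - 4 r y + (4 p r - q^2):
  h(y) = y^3 - (-3) y^2 - 4*(7) y + (4*(-3)*(7) - (7)^2)
       = y^3 + (3) y^2 + (-28) y + (-133).
Simplifying: h(y) = y^3 + 3*y^2 - 28*y - 133.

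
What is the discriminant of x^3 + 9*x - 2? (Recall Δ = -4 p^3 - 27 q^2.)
Δ = -3024

For a depressed cubic x^3 + p x + q the discriminant is Δ = -4 p^3 - 27 q^2 = -4*(9)^3 - 27*(-2)^2 = -2916 - 108 = -3024.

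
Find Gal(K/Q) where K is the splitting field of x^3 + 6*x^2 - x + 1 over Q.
Gal(K/Q) = S_3 (symmetric group of order 6)

Compute the discriminant of x^3 + (6)*x^2 + (-1)*x + (1): Δ = -959. Since Δ is not a rational square, the Galois group is not contained in A_3; it must be the full S_3 (irreducibility of the cubic rules out anything smaller).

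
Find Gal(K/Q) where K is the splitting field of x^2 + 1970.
Gal(K/Q) = Z/2Z (cyclic of order 2)

x^2 + 1970 is irreducible over Q since -1970 is not a rational square. The splitting field Q(sqrt(-1970)) has degree 2 over Q, and its unique nontrivial automorphism is sqrt(-1970) ↦ -sqrt(-1970). Hence Gal(Q(sqrt(-1970))/Q) = Z/2Z.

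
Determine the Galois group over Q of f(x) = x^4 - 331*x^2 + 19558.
Gal(K/Q) = V_4 (Klein four-group, Z/2Z × Z/2Z)

f factors as (x^2 - 77)(x^2 - 254), so the splitting field is K = Q(sqrt(77), sqrt(254)). The elements 77, 254, 19558 are all non-squares in Q, so sqrt(77) and sqrt(254) generate independent quadratic extensions. Thus [K:Q] = 4 and Gal(K/Q) is generated by the two order-2 automorphisms sqrt(77) ↦ -sqrt(77) and sqrt(254) ↦ -sqrt(254), giving V_4.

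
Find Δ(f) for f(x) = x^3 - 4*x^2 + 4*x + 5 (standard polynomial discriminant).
Δ = -835

For x^3 + a x^2 + b x + c the discriminant is Δ = 18 a b c - 4 a^3 c + a^2 b^2 - 4 b^3 - 27 c^2.
Plug a = -4, b = 4, c = 5:
  18*(-4)*(4)*(5) - 4*(-4)^3*(5) + (-4)^2*(4)^2 - 4*(4)^3 - 27*(5)^2
  = -1440 + (1280) + 256 + (-256) + (-675)
  = -835.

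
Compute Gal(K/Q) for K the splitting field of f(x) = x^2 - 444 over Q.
Gal(K/Q) = Z/2Z (cyclic of order 2)

x^2 - 444 is irreducible over Q since 444 is not a rational square. The splitting field Q(sqrt(444)) has degree 2 over Q, and its unique nontrivial automorphism is sqrt(444) ↦ -sqrt(444). Hence Gal(Q(sqrt(444))/Q) = Z/2Z.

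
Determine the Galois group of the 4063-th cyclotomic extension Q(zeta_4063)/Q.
|Gal(Q(zeta_4063)/Q)| = phi(4063) = 3808; group ≅ (Z/4063Z)^* ≅ Z/16Z × Z/238Z

The n-th cyclotomic polynomial Φ_4063(x) is the minimal polynomial of zeta_4063 over Q and has degree phi(4063) = 3808. So Q(zeta_4063) is a degree-3808 Galois extension with Galois group (Z/4063Z)^*. By CRT, (Z/4063Z)^* ≅ (Z/17Z)^* × (Z/239Z)^*. Each prime-power unit group is (Z/17Z)^* ≅ Z/16Z; (Z/239Z)^* ≅ Z/238Z. Hence Gal(Q(zeta_4063)/Q) ≅ Z/16Z × Z/238Z.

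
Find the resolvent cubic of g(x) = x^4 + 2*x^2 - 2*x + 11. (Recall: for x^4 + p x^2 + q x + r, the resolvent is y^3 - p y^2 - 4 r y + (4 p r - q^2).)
h(y) = y^3 - 2*y^2 - 44*y + 84

Identify coefficients: p = 2, q = -2, r = 11.
Plug into h(y) = y^3 - p y^2 - 4 r y + (4 p r - q^2):
  h(y) = y^3 - (2) y^2 - 4*(11) y + (4*(2)*(11) - (-2)^2)
       = y^3 + (-2) y^2 + (-44) y + (84).
Simplifying: h(y) = y^3 - 2*y^2 - 44*y + 84.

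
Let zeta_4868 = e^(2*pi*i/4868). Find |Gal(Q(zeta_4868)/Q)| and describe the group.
|Gal(Q(zeta_4868)/Q)| = phi(4868) = 2432; group ≅ (Z/4868Z)^* ≅ Z/2Z × Z/1216Z

The n-th cyclotomic polynomial Φ_4868(x) is the minimal polynomial of zeta_4868 over Q and has degree phi(4868) = 2432. So Q(zeta_4868) is a degree-2432 Galois extension with Galois group (Z/4868Z)^*. By CRT, (Z/4868Z)^* ≅ (Z/4Z)^* × (Z/1217Z)^*. Each prime-power unit group is (Z/4Z)^* ≅ Z/2Z; (Z/1217Z)^* ≅ Z/1216Z. Hence Gal(Q(zeta_4868)/Q) ≅ Z/2Z × Z/1216Z.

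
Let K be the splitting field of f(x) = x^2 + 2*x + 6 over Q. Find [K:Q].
[K:Q] = 2

The discriminant of x^2 + (2)*x + (6) is b^2 - 4c = 4 - (24) = -20. Since -20 is not a perfect square in Q, the polynomial is irreducible over Q. Its two roots generate a degree-2 extension, so [K:Q] = 2.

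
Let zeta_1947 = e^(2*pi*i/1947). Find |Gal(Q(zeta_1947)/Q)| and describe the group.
|Gal(Q(zeta_1947)/Q)| = phi(1947) = 1160; group ≅ (Z/1947Z)^* ≅ Z/2Z × Z/10Z × Z/58Z

The n-th cyclotomic polynomial Φ_1947(x) is the minimal polynomial of zeta_1947 over Q and has degree phi(1947) = 1160. So Q(zeta_1947) is a degree-1160 Galois extension with Galois group (Z/1947Z)^*. By CRT, (Z/1947Z)^* ≅ (Z/3Z)^* × (Z/11Z)^* × (Z/59Z)^*. Each prime-power unit group is (Z/3Z)^* ≅ Z/2Z; (Z/11Z)^* ≅ Z/10Z; (Z/59Z)^* ≅ Z/58Z. Hence Gal(Q(zeta_1947)/Q) ≅ Z/2Z × Z/10Z × Z/58Z.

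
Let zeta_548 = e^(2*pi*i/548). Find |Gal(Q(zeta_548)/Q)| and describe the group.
|Gal(Q(zeta_548)/Q)| = phi(548) = 272; group ≅ (Z/548Z)^* ≅ Z/2Z × Z/136Z

The n-th cyclotomic polynomial Φ_548(x) is the minimal polynomial of zeta_548 over Q and has degree phi(548) = 272. So Q(zeta_548) is a degree-272 Galois extension with Galois group (Z/548Z)^*. By CRT, (Z/548Z)^* ≅ (Z/4Z)^* × (Z/137Z)^*. Each prime-power unit group is (Z/4Z)^* ≅ Z/2Z; (Z/137Z)^* ≅ Z/136Z. Hence Gal(Q(zeta_548)/Q) ≅ Z/2Z × Z/136Z.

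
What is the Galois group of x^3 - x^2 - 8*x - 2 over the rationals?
Gal(K/Q) = S_3 (symmetric group of order 6)

Compute the discriminant of x^3 + (-1)*x^2 + (-8)*x + (-2): Δ = 1708. Since Δ is not a rational square, the Galois group is not contained in A_3; it must be the full S_3 (irreducibility of the cubic rules out anything smaller).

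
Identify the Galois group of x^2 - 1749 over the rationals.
Gal(K/Q) = Z/2Z (cyclic of order 2)

x^2 - 1749 is irreducible over Q since 1749 is not a rational square. The splitting field Q(sqrt(1749)) has degree 2 over Q, and its unique nontrivial automorphism is sqrt(1749) ↦ -sqrt(1749). Hence Gal(Q(sqrt(1749))/Q) = Z/2Z.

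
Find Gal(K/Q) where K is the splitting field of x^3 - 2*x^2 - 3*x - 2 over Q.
Gal(K/Q) = S_3 (symmetric group of order 6)

Compute the discriminant of x^3 + (-2)*x^2 + (-3)*x + (-2): Δ = -244. Since Δ is not a rational square, the Galois group is not contained in A_3; it must be the full S_3 (irreducibility of the cubic rules out anything smaller).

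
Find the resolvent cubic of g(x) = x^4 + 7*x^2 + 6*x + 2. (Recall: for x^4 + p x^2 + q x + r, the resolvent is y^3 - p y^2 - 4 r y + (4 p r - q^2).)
h(y) = y^3 - 7*y^2 - 8*y + 20

Identify coefficients: p = 7, q = 6, r = 2.
Plug into h(y) = y^3 - p y^2 - 4 r y + (4 p r - q^2):
  h(y) = y^3 - (7) y^2 - 4*(2) y + (4*(7)*(2) - (6)^2)
       = y^3 + (-7) y^2 + (-8) y + (20).
Simplifying: h(y) = y^3 - 7*y^2 - 8*y + 20.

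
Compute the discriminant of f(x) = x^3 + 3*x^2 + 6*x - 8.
Δ = -3996

For x^3 + a x^2 + b x + c the discriminant is Δ = 18 a b c - 4 a^3 c + a^2 b^2 - 4 b^3 - 27 c^2.
Plug a = 3, b = 6, c = -8:
  18*(3)*(6)*(-8) - 4*(3)^3*(-8) + (3)^2*(6)^2 - 4*(6)^3 - 27*(-8)^2
  = -2592 + (864) + 324 + (-864) + (-1728)
  = -3996.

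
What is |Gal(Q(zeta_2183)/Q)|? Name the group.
|Gal(Q(zeta_2183)/Q)| = phi(2183) = 2088; group ≅ (Z/2183Z)^* ≅ Z/36Z × Z/58Z

The n-th cyclotomic polynomial Φ_2183(x) is the minimal polynomial of zeta_2183 over Q and has degree phi(2183) = 2088. So Q(zeta_2183) is a degree-2088 Galois extension with Galois group (Z/2183Z)^*. By CRT, (Z/2183Z)^* ≅ (Z/37Z)^* × (Z/59Z)^*. Each prime-power unit group is (Z/37Z)^* ≅ Z/36Z; (Z/59Z)^* ≅ Z/58Z. Hence Gal(Q(zeta_2183)/Q) ≅ Z/36Z × Z/58Z.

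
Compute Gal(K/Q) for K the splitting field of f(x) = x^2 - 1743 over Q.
Gal(K/Q) = Z/2Z (cyclic of order 2)

x^2 - 1743 is irreducible over Q since 1743 is not a rational square. The splitting field Q(sqrt(1743)) has degree 2 over Q, and its unique nontrivial automorphism is sqrt(1743) ↦ -sqrt(1743). Hence Gal(Q(sqrt(1743))/Q) = Z/2Z.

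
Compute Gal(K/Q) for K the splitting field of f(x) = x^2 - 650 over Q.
Gal(K/Q) = Z/2Z (cyclic of order 2)

x^2 - 650 is irreducible over Q since 650 is not a rational square. The splitting field Q(sqrt(650)) has degree 2 over Q, and its unique nontrivial automorphism is sqrt(650) ↦ -sqrt(650). Hence Gal(Q(sqrt(650))/Q) = Z/2Z.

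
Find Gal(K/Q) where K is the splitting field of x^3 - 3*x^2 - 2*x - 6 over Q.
Gal(K/Q) = S_3 (symmetric group of order 6)

Compute the discriminant of x^3 + (-3)*x^2 + (-2)*x + (-6): Δ = -2200. Since Δ is not a rational square, the Galois group is not contained in A_3; it must be the full S_3 (irreducibility of the cubic rules out anything smaller).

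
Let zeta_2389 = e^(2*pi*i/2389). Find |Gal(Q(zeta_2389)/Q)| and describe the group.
|Gal(Q(zeta_2389)/Q)| = phi(2389) = 2388; group ≅ (Z/2389Z)^* ≅ Z/2388Z

The n-th cyclotomic polynomial Φ_2389(x) is the minimal polynomial of zeta_2389 over Q and has degree phi(2389) = 2388. So Q(zeta_2389) is a degree-2388 Galois extension with Galois group (Z/2389Z)^*. (Z/2389Z)^* is cyclic since 2389 is an odd prime power (or 4). Hence Gal(Q(zeta_2389)/Q) ≅ Z/2388Z.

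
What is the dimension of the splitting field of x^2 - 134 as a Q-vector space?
[K:Q] = 2

The polynomial x^2 - 134 is irreducible over Q since 134 is not a perfect square. Its splitting field is Q(sqrt(134)), which has degree 2 over Q.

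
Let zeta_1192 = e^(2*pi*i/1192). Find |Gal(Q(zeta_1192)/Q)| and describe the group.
|Gal(Q(zeta_1192)/Q)| = phi(1192) = 592; group ≅ (Z/1192Z)^* ≅ Z/2Z × Z/2Z × Z/148Z

The n-th cyclotomic polynomial Φ_1192(x) is the minimal polynomial of zeta_1192 over Q and has degree phi(1192) = 592. So Q(zeta_1192) is a degree-592 Galois extension with Galois group (Z/1192Z)^*. By CRT, (Z/1192Z)^* ≅ (Z/8Z)^* × (Z/149Z)^*. Each prime-power unit group is (Z/8Z)^* ≅ Z/2Z × Z/2Z; (Z/149Z)^* ≅ Z/148Z. Hence Gal(Q(zeta_1192)/Q) ≅ Z/2Z × Z/2Z × Z/148Z.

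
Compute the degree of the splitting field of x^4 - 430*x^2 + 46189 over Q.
[K:Q] = 4

f factors as (x^2 - 221)(x^2 - 209); the splitting field is K = Q(sqrt(221), sqrt(209)). Since 221, 209, and 46189 are all non-squares in Q, the three subfields Q(sqrt(221)), Q(sqrt(209)), Q(sqrt(46189)) are distinct degree-2 extensions, so [K:Q] = 4 (Klein four Galois group).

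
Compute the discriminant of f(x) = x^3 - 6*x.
Δ = 864

For a depressed cubic x^3 + p x + q the discriminant is Δ = -4 p^3 - 27 q^2 = -4*(-6)^3 - 27*(0)^2 = 864 - 0 = 864.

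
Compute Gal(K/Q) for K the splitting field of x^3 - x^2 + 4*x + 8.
Gal(K/Q) = S_3 (symmetric group of order 6)

Compute the discriminant of x^3 + (-1)*x^2 + (4)*x + (8): Δ = -2512. Since Δ is not a rational square, the Galois group is not contained in A_3; it must be the full S_3 (irreducibility of the cubic rules out anything smaller).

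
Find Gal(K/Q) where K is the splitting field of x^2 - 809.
Gal(K/Q) = Z/2Z (cyclic of order 2)

x^2 - 809 is irreducible over Q since 809 is not a rational square. The splitting field Q(sqrt(809)) has degree 2 over Q, and its unique nontrivial automorphism is sqrt(809) ↦ -sqrt(809). Hence Gal(Q(sqrt(809))/Q) = Z/2Z.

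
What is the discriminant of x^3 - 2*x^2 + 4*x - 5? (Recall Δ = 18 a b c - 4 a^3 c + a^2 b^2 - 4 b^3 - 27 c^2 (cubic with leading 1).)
Δ = -307

For x^3 + a x^2 + b x + c the discriminant is Δ = 18 a b c - 4 a^3 c + a^2 b^2 - 4 b^3 - 27 c^2.
Plug a = -2, b = 4, c = -5:
  18*(-2)*(4)*(-5) - 4*(-2)^3*(-5) + (-2)^2*(4)^2 - 4*(4)^3 - 27*(-5)^2
  = 720 + (-160) + 64 + (-256) + (-675)
  = -307.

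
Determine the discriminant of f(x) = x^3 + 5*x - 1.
Δ = -527

For a depressed cubic x^3 + p x + q the discriminant is Δ = -4 p^3 - 27 q^2 = -4*(5)^3 - 27*(-1)^2 = -500 - 27 = -527.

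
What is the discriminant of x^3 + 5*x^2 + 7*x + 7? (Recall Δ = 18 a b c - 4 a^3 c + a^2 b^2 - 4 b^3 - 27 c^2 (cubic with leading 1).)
Δ = -560

For x^3 + a x^2 + b x + c the discriminant is Δ = 18 a b c - 4 a^3 c + a^2 b^2 - 4 b^3 - 27 c^2.
Plug a = 5, b = 7, c = 7:
  18*(5)*(7)*(7) - 4*(5)^3*(7) + (5)^2*(7)^2 - 4*(7)^3 - 27*(7)^2
  = 4410 + (-3500) + 1225 + (-1372) + (-1323)
  = -560.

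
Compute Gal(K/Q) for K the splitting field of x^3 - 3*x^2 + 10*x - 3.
Gal(K/Q) = S_3 (symmetric group of order 6)

Compute the discriminant of x^3 + (-3)*x^2 + (10)*x + (-3): Δ = -2047. Since Δ is not a rational square, the Galois group is not contained in A_3; it must be the full S_3 (irreducibility of the cubic rules out anything smaller).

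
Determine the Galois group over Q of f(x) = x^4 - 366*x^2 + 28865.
Gal(K/Q) = V_4 (Klein four-group, Z/2Z × Z/2Z)

f factors as (x^2 - 115)(x^2 - 251), so the splitting field is K = Q(sqrt(115), sqrt(251)). The elements 115, 251, 28865 are all non-squares in Q, so sqrt(115) and sqrt(251) generate independent quadratic extensions. Thus [K:Q] = 4 and Gal(K/Q) is generated by the two order-2 automorphisms sqrt(115) ↦ -sqrt(115) and sqrt(251) ↦ -sqrt(251), giving V_4.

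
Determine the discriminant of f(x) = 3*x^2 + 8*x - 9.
Δ = 172

For a quadratic a x^2 + b x + c the discriminant is Δ = b^2 - 4ac = (8)^2 - 4*(3)*(-9) = 64 - (-108) = 172.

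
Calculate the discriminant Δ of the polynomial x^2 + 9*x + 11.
Δ = 37

For a quadratic a x^2 + b x + c the discriminant is Δ = b^2 - 4ac = (9)^2 - 4*(1)*(11) = 81 - (44) = 37.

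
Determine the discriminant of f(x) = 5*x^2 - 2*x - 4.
Δ = 84

For a quadratic a x^2 + b x + c the discriminant is Δ = b^2 - 4ac = (-2)^2 - 4*(5)*(-4) = 4 - (-80) = 84.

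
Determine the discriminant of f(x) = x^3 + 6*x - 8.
Δ = -2592

For a depressed cubic x^3 + p x + q the discriminant is Δ = -4 p^3 - 27 q^2 = -4*(6)^3 - 27*(-8)^2 = -864 - 1728 = -2592.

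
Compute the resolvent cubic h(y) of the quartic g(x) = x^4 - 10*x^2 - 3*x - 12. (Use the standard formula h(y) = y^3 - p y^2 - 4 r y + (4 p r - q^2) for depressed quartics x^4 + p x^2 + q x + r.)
h(y) = y^3 + 10*y^2 + 48*y + 471

Identify coefficients: p = -10, q = -3, r = -12.
Plug into h(y) = y^3 - p y^2 - 4 r y + (4 p r - q^2):
  h(y) = y^3 - (-10) y^2 - 4*(-12) y + (4*(-10)*(-12) - (-3)^2)
       = y^3 + (10) y^2 + (48) y + (471).
Simplifying: h(y) = y^3 + 10*y^2 + 48*y + 471.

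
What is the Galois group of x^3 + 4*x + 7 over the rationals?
Gal(K/Q) = S_3 (symmetric group of order 6)

Compute the discriminant of x^3 + (0)*x^2 + (4)*x + (7): Δ = -1579. Since Δ is not a rational square, the Galois group is not contained in A_3; it must be the full S_3 (irreducibility of the cubic rules out anything smaller).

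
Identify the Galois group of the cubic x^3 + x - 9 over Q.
Gal(K/Q) = S_3 (symmetric group of order 6)

Compute the discriminant of x^3 + (0)*x^2 + (1)*x + (-9): Δ = -2191. Since Δ is not a rational square, the Galois group is not contained in A_3; it must be the full S_3 (irreducibility of the cubic rules out anything smaller).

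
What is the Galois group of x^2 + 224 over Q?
Gal(K/Q) = Z/2Z (cyclic of order 2)

x^2 + 224 is irreducible over Q since -224 is not a rational square. The splitting field Q(sqrt(-224)) has degree 2 over Q, and its unique nontrivial automorphism is sqrt(-224) ↦ -sqrt(-224). Hence Gal(Q(sqrt(-224))/Q) = Z/2Z.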